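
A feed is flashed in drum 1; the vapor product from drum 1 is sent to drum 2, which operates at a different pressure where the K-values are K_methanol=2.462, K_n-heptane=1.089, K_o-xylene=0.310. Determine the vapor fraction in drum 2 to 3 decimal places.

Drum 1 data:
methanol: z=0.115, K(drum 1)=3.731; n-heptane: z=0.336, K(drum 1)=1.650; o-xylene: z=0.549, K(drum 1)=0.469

Drum 1:
Iterate (Newton) starting at ψ₁ = 0.6:
  ψ₁ = 0.600: g = -0.1517, g' = -0.530 → ψ₁ = 0.314
  ψ₁ = 0.314: g = 0.0007, g' = -0.570 → ψ₁ = 0.315
Converged at ψ₁ = 0.315.
Drum-1 compositions:
  methanol: x = 0.062, y = 0.231
  n-heptane: x = 0.279, y = 0.460
  o-xylene: x = 0.659, y = 0.309
Drum-2 feed = drum-1 vapor: z₂ = (0.2306, 0.4602, 0.3092).
Drum 2:
Let ψ₂ = V/F and solve Σ zᵢ(Kᵢ−1)/(1+ψ₂(Kᵢ−1)) = 0.
Check two-phase: ΣzᵢKᵢ = 1.165 > 1 and Σzᵢ/Kᵢ = 1.514 > 1, so g(0) = 0.165 > 0 and g(1) = -0.514 < 0.
Newton–Raphson from ψ₂ = 0.5:
  ψ₂ = 0.500: g = -0.0917, g' = -0.511 → ψ₂ = 0.320
  ψ₂ = 0.320: g = -0.0045, g' = -0.475 → ψ₂ = 0.311
Converged at ψ₂ = 0.311.
  methanol: x = 0.159, y = 0.390
  n-heptane: x = 0.448, y = 0.488
  o-xylene: x = 0.394, y = 0.122

V/F (drum 2) = 0.311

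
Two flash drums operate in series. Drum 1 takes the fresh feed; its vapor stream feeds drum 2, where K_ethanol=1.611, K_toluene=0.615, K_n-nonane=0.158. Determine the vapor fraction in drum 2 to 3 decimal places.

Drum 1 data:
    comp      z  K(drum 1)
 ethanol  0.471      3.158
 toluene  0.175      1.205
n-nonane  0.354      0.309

Drum 1:
Let ψ₁ = V/F and solve Σ zᵢ(Kᵢ−1)/(1+ψ₁(Kᵢ−1)) = 0.
g(0) = ΣzᵢKᵢ − 1 = 0.808 and g(1) = 1 − Σzᵢ/Kᵢ = -0.440, so a root lies in (0, 1).
Iterate (Newton) starting at ψ₁ = 0.5:
  ψ₁ = 0.500: g = 0.1477, g' = -0.908 → ψ₁ = 0.663
  ψ₁ = 0.663: g = -0.0014, g' = -0.952 → ψ₁ = 0.661
Converged at ψ₁ = 0.661.
Drum-1 compositions:
  ethanol: x = 0.194, y = 0.613
  toluene: x = 0.154, y = 0.186
  n-nonane: x = 0.652, y = 0.201
Drum-2 feed = drum-1 vapor: z₂ = (0.6129, 0.1857, 0.2014).
Drum 2:
Iterate (Newton) starting at ψ₂ = 0.55:
  ψ₂ = 0.550: g = -0.1263, g' = -0.668 → ψ₂ = 0.361
  ψ₂ = 0.361: g = -0.0198, g' = -0.485 → ψ₂ = 0.320
  ψ₂ = 0.320: g = -0.0005, g' = -0.463 → ψ₂ = 0.319
Converged at ψ₂ = 0.319.
  ethanol: x = 0.513, y = 0.826
  toluene: x = 0.212, y = 0.130
  n-nonane: x = 0.275, y = 0.044

V/F (drum 2) = 0.319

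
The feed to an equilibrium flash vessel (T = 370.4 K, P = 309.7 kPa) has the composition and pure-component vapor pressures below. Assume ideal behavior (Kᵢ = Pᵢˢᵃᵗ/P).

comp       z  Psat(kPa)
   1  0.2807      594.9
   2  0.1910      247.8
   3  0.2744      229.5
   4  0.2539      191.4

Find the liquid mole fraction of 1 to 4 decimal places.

Raoult's law: Kᵢ = Pᵢˢᵃᵗ/P = Pᵢˢᵃᵗ/309.7.
  K_1 = 594.9/309.7 = 1.920891, K_2 = 247.8/309.7 = 0.800129, K_3 = 229.5/309.7 = 0.741040, K_4 = 191.4/309.7 = 0.618017
Rachford–Rice: g(ψ) = Σ zᵢ(Kᵢ−1)/(1+ψ(Kᵢ−1)) = 0.
g(0) = ΣzᵢKᵢ − 1 = 0.0523 and g(1) = 1 − Σzᵢ/Kᵢ = -0.1660, so a root lies in (0, 1).
Iterate (Newton) starting at ψ = 0.52:
  ψ = 0.5200: g = -0.07095, g' = -0.2006 → ψ = 0.1663
  ψ = 0.1663: g = 0.00685, g' = -0.2495 → ψ = 0.1938
  ψ = 0.1938: g = 0.00009, g' = -0.2433 → ψ = 0.1941
Converged at ψ = 0.1941.
Compositions from xᵢ = zᵢ/(1+ψ(Kᵢ−1)), yᵢ = Kᵢxᵢ:
  1: x = 0.2381, y = 0.4574
  2: x = 0.1987, y = 0.1590
  3: x = 0.2889, y = 0.2141
  4: x = 0.2742, y = 0.1695

x_1 = 0.2381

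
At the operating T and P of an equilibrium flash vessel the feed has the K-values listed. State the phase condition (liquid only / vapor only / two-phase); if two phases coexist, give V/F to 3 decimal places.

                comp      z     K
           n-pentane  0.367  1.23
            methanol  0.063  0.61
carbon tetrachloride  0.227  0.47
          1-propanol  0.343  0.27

ΣzᵢKᵢ = 0.689; Σzᵢ/Kᵢ = 2.155.
Since ΣzᵢKᵢ < 1 the mixture is below its bubble point — single liquid phase.

liquid only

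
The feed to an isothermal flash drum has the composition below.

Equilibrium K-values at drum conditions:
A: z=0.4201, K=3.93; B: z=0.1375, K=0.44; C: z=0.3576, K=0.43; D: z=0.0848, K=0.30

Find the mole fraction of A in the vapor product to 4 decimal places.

Material balance + equilibrium reduce to Σ zᵢ(Kᵢ−1)/(1+ψ(Kᵢ−1)) = 0.
g(0) = ΣzᵢKᵢ − 1 = 0.8907 and g(1) = 1 − Σzᵢ/Kᵢ = -0.5337, so a root lies in (0, 1).
Newton iteration, ψ⁰ = 0.5:
  ψ = 0.5000: g = 0.01600, g' = -1.0023 → ψ = 0.5160
Converged at ψ = 0.5160.
Compositions from xᵢ = zᵢ/(1+ψ(Kᵢ−1)), yᵢ = Kᵢxᵢ:
  A: x = 0.1672, y = 0.6572
  B: x = 0.1934, y = 0.0851
  C: x = 0.5066, y = 0.2178
  D: x = 0.1328, y = 0.0398

y_A = 0.6572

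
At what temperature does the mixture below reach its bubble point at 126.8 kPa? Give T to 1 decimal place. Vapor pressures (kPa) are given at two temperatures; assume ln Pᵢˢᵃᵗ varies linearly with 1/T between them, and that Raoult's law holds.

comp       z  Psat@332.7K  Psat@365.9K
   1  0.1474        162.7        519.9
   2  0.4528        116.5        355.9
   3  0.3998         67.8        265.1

T = 337.8 K

Bubble-point temperature: ΣzᵢPᵢˢᵃᵗ(T) = P. Interpolate ln Pᵢˢᵃᵗ = aᵢ + bᵢ/T.
  T = 332.7 K: ΣzᵢPᵢˢᵃᵗ = 103.84 kPa
  T = 365.9 K: ΣzᵢPᵢˢᵃᵗ = 343.77 kPa
  T = 349.3 K: ΣzᵢPᵢˢᵃᵗ = 194.11 kPa
  T = 341.0 K: ΣzᵢPᵢˢᵃᵗ = 143.01 kPa
  T = 336.9 K: ΣzᵢPᵢˢᵃᵗ = 122.32 kPa
  T = 338.9 K: ΣzᵢPᵢˢᵃᵗ = 132.07 kPa
Interpolating between 336.9 K and 338.9 K gives T ≈ 337.8 K.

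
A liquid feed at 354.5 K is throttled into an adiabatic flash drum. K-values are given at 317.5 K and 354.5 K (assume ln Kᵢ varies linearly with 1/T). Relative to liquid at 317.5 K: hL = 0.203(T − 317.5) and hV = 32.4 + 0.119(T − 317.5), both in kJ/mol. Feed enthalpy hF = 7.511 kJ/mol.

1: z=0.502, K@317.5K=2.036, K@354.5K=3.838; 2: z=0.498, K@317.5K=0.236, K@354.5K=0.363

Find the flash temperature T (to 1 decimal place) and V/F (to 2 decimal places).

Adiabatic flash: solve Rachford–Rice at each trial T, then check hF = ψ·hV(T) + (1−ψ)·hL(T).
  T = 317.5 K: K = (2.036, 0.236), RR gives ψ = 0.176, H_out = 5.714 kJ/mol
  T = 354.5 K: K = (3.838, 0.363), RR gives ψ = 0.613, H_out = 25.455 kJ/mol
  T = 336.0 K: K = (2.845, 0.296), RR gives ψ = 0.443, H_out = 17.429 kJ/mol
  T = 326.8 K: K = (2.420, 0.265), RR gives ψ = 0.333, H_out = 12.408 kJ/mol
  T = 322.1 K: K = (2.221, 0.250), RR gives ψ = 0.262, H_out = 9.308 kJ/mol
  T = 319.8 K: K = (2.127, 0.243), RR gives ψ = 0.221, H_out = 7.595 kJ/mol
Linear interpolation between T = 317.5 (H_out = 5.714) and T = 319.8 (H_out = 7.595) on hF = 7.511 gives T ≈ 319.7 K, at which ψ = 0.22.

T = 319.7 K, V/F = 0.22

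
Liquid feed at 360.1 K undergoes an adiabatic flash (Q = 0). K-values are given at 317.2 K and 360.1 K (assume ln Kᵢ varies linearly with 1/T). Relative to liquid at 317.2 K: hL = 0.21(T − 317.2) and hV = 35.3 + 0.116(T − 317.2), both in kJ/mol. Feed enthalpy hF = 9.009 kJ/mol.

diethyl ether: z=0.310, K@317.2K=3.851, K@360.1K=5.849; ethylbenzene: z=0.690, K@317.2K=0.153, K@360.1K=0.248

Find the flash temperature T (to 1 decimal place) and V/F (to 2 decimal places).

T = 331.1 K, V/F = 0.18

Adiabatic flash: solve Rachford–Rice at each trial T, then check hF = ψ·hV(T) + (1−ψ)·hL(T).
  T = 317.2 K: K = (3.851, 0.153), RR gives ψ = 0.124, H_out = 4.376 kJ/mol
  T = 360.1 K: K = (5.849, 0.248), RR gives ψ = 0.270, H_out = 17.449 kJ/mol
  T = 338.6 K: K = (4.807, 0.198), RR gives ψ = 0.205, H_out = 11.323 kJ/mol
  T = 327.9 K: K = (4.318, 0.175), RR gives ψ = 0.168, H_out = 7.996 kJ/mol
  T = 333.2 K: K = (4.558, 0.186), RR gives ψ = 0.187, H_out = 9.674 kJ/mol
  T = 330.5 K: K = (4.435, 0.180), RR gives ψ = 0.177, H_out = 8.827 kJ/mol
  T = 331.9 K: K = (4.498, 0.183), RR gives ψ = 0.182, H_out = 9.268 kJ/mol
Linear interpolation between T = 330.5 (H_out = 8.827) and T = 331.9 (H_out = 9.268) on hF = 9.009 gives T ≈ 331.1 K, at which ψ = 0.18.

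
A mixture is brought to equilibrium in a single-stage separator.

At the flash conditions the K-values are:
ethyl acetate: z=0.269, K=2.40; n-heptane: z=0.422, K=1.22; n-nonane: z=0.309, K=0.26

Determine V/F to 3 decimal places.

V/F = 0.403

Newton–Raphson from V/F = 0.54:
  V/F = 0.540: g = -0.0834, g' = -0.657 → V/F = 0.413
  V/F = 0.413: g = -0.0056, g' = -0.580 → V/F = 0.403
Converged at V/F = 0.403.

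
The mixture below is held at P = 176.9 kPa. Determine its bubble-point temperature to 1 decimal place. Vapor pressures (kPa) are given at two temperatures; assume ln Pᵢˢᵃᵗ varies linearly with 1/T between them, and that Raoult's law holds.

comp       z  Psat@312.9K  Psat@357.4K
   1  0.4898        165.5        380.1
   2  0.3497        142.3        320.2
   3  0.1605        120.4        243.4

T = 321.0 K

Bubble-point temperature: ΣzᵢPᵢˢᵃᵗ(T) = P. Interpolate ln Pᵢˢᵃᵗ = aᵢ + bᵢ/T.
  T = 312.9 K: ΣzᵢPᵢˢᵃᵗ = 150.15 kPa
  T = 357.4 K: ΣzᵢPᵢˢᵃᵗ = 337.21 kPa
  T = 335.1 K: ΣzᵢPᵢˢᵃᵗ = 230.88 kPa
  T = 324.0 K: ΣzᵢPᵢˢᵃᵗ = 187.56 kPa
  T = 318.4 K: ΣzᵢPᵢˢᵃᵗ = 167.97 kPa
  T = 321.2 K: ΣzᵢPᵢˢᵃᵗ = 177.58 kPa
Interpolating between 318.4 K and 321.2 K gives T ≈ 321.0 K.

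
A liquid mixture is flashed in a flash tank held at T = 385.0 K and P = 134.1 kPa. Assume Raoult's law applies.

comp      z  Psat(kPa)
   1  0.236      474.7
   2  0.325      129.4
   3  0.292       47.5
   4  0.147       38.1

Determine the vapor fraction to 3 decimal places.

Raoult's law: Kᵢ = Pᵢˢᵃᵗ/P = Pᵢˢᵃᵗ/134.1.
  K_1 = 474.7/134.1 = 3.53990, K_2 = 129.4/134.1 = 0.96495, K_3 = 47.5/134.1 = 0.35421, K_4 = 38.1/134.1 = 0.28412
Let ψ = V/F and solve Σ zᵢ(Kᵢ−1)/(1+ψ(Kᵢ−1)) = 0.
Feasibility: ΣzᵢKᵢ = 1.294, Σzᵢ/Kᵢ = 1.745 — both > 1, two phases present.
Newton iteration, ψ⁰ = 0.37:
  ψ = 0.370: g = -0.0935, g' = -0.755 → ψ = 0.246
  ψ = 0.246: g = 0.0054, g' = -0.860 → ψ = 0.252
Converged at ψ = 0.252.

ψ = 0.252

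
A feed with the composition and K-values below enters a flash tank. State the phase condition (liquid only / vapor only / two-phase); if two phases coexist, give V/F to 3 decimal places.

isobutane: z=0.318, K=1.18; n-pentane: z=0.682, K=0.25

ΣzᵢKᵢ = 0.546; Σzᵢ/Kᵢ = 2.997.
Since ΣzᵢKᵢ < 1 the mixture is below its bubble point — single liquid phase.

liquid only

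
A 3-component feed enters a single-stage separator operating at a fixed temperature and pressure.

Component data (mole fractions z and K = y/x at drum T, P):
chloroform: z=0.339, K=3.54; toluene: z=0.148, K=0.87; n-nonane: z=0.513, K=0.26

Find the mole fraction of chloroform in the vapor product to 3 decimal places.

y_chloroform = 0.697

Rachford–Rice: g(V/F) = Σ zᵢ(Kᵢ−1)/(1+V/F(Kᵢ−1)) = 0.
Feasibility: ΣzᵢKᵢ = 1.462, Σzᵢ/Kᵢ = 2.239 — both > 1, two phases present.
Iterate (Newton) starting at V/F = 0.5:
  V/F = 0.500: g = -0.2438, g' = -1.135 → V/F = 0.285
  V/F = 0.285: g = -0.0018, g' = -1.190 → V/F = 0.284
Converged at V/F = 0.284.
Compositions from xᵢ = zᵢ/(1+V/F(Kᵢ−1)), yᵢ = Kᵢxᵢ:
  chloroform: x = 0.197, y = 0.697
  toluene: x = 0.154, y = 0.134
  n-nonane: x = 0.649, y = 0.169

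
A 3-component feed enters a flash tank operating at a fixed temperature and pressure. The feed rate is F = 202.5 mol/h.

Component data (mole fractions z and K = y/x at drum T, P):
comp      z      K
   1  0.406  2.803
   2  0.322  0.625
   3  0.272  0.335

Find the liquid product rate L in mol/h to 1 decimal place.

Rachford–Rice: g(β) = Σ zᵢ(Kᵢ−1)/(1+β(Kᵢ−1)) = 0.
Check two-phase: ΣzᵢKᵢ = 1.430 > 1 and Σzᵢ/Kᵢ = 1.472 > 1, so g(0) = 0.430 > 0 and g(1) = -0.472 < 0.
Iterate (Newton) starting at β = 0.5:
  β = 0.500: g = -0.0346, g' = -0.704 → β = 0.451
Converged at β = 0.451.
Then V = β·F = 0.4510·202.5 = 91.3 mol/h and L = F − V = 111.2 mol/h.

L = 111.2 mol/h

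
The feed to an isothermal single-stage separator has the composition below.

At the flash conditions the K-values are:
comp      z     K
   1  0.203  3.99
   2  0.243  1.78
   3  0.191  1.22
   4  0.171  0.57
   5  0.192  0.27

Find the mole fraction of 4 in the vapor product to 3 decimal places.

y_4 = 0.135

Let ψ = V/F and solve Σ zᵢ(Kᵢ−1)/(1+ψ(Kᵢ−1)) = 0.
Check two-phase: ΣzᵢKᵢ = 1.625 > 1 and Σzᵢ/Kᵢ = 1.355 > 1, so g(0) = 0.625 > 0 and g(1) = -0.355 < 0.
Iterate (Newton) starting at ψ = 0.5:
  ψ = 0.500: g = 0.1031, g' = -0.681 → ψ = 0.651
  ψ = 0.651: g = -0.0011, g' = -0.714 → ψ = 0.650
Converged at ψ = 0.650.
Compositions from xᵢ = zᵢ/(1+ψ(Kᵢ−1)), yᵢ = Kᵢxᵢ:
  1: x = 0.069, y = 0.275
  2: x = 0.161, y = 0.287
  3: x = 0.167, y = 0.204
  4: x = 0.237, y = 0.135
  5: x = 0.365, y = 0.099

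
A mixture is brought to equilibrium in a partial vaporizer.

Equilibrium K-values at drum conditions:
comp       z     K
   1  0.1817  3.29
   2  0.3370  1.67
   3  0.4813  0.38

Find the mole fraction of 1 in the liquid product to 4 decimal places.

x_1 = 0.0951

Let ψ = V/F and solve Σ zᵢ(Kᵢ−1)/(1+ψ(Kᵢ−1)) = 0.
g(0) = ΣzᵢKᵢ − 1 = 0.3435 and g(1) = 1 − Σzᵢ/Kᵢ = -0.5236, so a root lies in (0, 1).
Newton–Raphson from ψ = 0.66:
  ψ = 0.6600: g = -0.18285, g' = -0.7539 → ψ = 0.4175
  ψ = 0.4175: g = -0.01344, g' = -0.6782 → ψ = 0.3976
  ψ = 0.3976: g = 0.00003, g' = -0.6812 → ψ = 0.3977
Converged at ψ = 0.3977.
Compositions from xᵢ = zᵢ/(1+ψ(Kᵢ−1)), yᵢ = Kᵢxᵢ:
  1: x = 0.0951, y = 0.3129
  2: x = 0.2661, y = 0.4444
  3: x = 0.6388, y = 0.2427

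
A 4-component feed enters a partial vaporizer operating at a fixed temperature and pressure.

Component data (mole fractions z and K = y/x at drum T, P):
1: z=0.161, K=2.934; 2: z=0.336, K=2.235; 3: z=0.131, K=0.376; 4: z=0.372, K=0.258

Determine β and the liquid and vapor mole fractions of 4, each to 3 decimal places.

Let β = V/F and solve Σ zᵢ(Kᵢ−1)/(1+β(Kᵢ−1)) = 0.
Check two-phase: ΣzᵢKᵢ = 1.369 > 1 and Σzᵢ/Kᵢ = 1.995 > 1, so g(0) = 0.369 > 0 and g(1) = -0.995 < 0.
Newton–Raphson from β = 0.69:
  β = 0.690: g = -0.3517, g' = -1.277 → β = 0.415
  β = 0.415: g = -0.0617, g' = -0.930 → β = 0.348
Converged at β = 0.348.
Compositions from xᵢ = zᵢ/(1+β(Kᵢ−1)), yᵢ = Kᵢxᵢ:
  1: x = 0.096, y = 0.282
  2: x = 0.235, y = 0.525
  3: x = 0.167, y = 0.063
  4: x = 0.501, y = 0.129

β = 0.348, x_4 = 0.501, y_4 = 0.129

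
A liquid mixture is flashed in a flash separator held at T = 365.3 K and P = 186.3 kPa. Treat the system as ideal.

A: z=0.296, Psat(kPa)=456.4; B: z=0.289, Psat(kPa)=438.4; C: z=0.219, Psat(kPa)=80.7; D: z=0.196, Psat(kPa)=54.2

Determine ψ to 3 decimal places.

ψ = 0.619

Raoult's law: Kᵢ = Pᵢˢᵃᵗ/P = Pᵢˢᵃᵗ/186.3.
  K_A = 456.4/186.3 = 2.44981, K_B = 438.4/186.3 = 2.35319, K_C = 80.7/186.3 = 0.43317, K_D = 54.2/186.3 = 0.29093
Rachford–Rice: g(ψ) = Σ zᵢ(Kᵢ−1)/(1+ψ(Kᵢ−1)) = 0.
g(0) = ΣzᵢKᵢ − 1 = 0.557 and g(1) = 1 − Σzᵢ/Kᵢ = -0.423, so a root lies in (0, 1).
Newton–Raphson from ψ = 0.55:
  ψ = 0.550: g = 0.0548, g' = -0.780 → ψ = 0.620
  ψ = 0.620: g = -0.0009, g' = -0.810 → ψ = 0.619
Converged at ψ = 0.619.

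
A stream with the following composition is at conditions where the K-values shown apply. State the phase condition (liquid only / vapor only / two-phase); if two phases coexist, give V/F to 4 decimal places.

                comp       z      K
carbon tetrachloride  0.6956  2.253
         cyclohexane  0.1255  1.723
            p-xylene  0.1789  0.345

ΣzᵢKᵢ = 1.8451; Σzᵢ/Kᵢ = 0.9001.
Since Σzᵢ/Kᵢ < 1 the mixture is above its dew point — single vapor phase.

vapor only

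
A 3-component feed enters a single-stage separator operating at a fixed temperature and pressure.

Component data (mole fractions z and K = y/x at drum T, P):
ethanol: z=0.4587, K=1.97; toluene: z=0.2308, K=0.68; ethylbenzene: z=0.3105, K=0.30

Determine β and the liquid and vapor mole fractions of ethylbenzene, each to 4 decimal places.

β = 0.2771, x_ethylbenzene = 0.3852, y_ethylbenzene = 0.1156

Let β = V/F and solve Σ zᵢ(Kᵢ−1)/(1+β(Kᵢ−1)) = 0.
Check two-phase: ΣzᵢKᵢ = 1.1537 > 1 and Σzᵢ/Kᵢ = 1.6073 > 1, so g(0) = 0.1537 > 0 and g(1) = -0.6073 < 0.
Newton iteration, β⁰ = 0.5:
  β = 0.5000: g = -0.12269, g' = -0.5893 → β = 0.2918
  β = 0.2918: g = -0.00783, g' = -0.5312 → β = 0.2771
Converged at β = 0.2771.
Compositions from xᵢ = zᵢ/(1+β(Kᵢ−1)), yᵢ = Kᵢxᵢ:
  ethanol: x = 0.3615, y = 0.7122
  toluene: x = 0.2533, y = 0.1722
  ethylbenzene: x = 0.3852, y = 0.1156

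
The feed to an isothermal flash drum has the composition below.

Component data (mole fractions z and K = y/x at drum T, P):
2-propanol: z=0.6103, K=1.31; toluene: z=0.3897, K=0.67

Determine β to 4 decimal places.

Let β = V/F and solve Σ zᵢ(Kᵢ−1)/(1+β(Kᵢ−1)) = 0.
Feasibility: ΣzᵢKᵢ = 1.0606, Σzᵢ/Kᵢ = 1.0475 — both > 1, two phases present.
Binary case is linear: z₁(K₁−1)(1+β(K₂−1)) + z₂(K₂−1)(1+β(K₁−1)) = 0
⇒ β = [z₁(K₁−1)+z₂(K₂−1)] / [−(K₁−1)(K₂−1)] = 0.06059/0.10230 = 0.5923

β = 0.5923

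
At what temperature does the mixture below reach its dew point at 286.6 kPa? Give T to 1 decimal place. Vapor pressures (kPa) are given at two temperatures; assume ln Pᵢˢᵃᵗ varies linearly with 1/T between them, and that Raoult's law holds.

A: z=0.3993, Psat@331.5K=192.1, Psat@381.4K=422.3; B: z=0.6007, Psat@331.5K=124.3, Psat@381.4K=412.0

Dew-point temperature: Σzᵢ·P/Pᵢˢᵃᵗ(T) = 1. Interpolate ln Pᵢˢᵃᵗ = aᵢ + bᵢ/T.
  T = 331.5 K: ΣzᵢP/Pᵢˢᵃᵗ = 1.9808
  T = 381.4 K: ΣzᵢP/Pᵢˢᵃᵗ = 0.6889
  T = 356.4 K: ΣzᵢP/Pᵢˢᵃᵗ = 1.1216
  T = 368.9 K: ΣzᵢP/Pᵢˢᵃᵗ = 0.8708
  T = 362.6 K: ΣzᵢP/Pᵢˢᵃᵗ = 0.9868
  T = 359.5 K: ΣzᵢP/Pᵢˢᵃᵗ = 1.0514
  T = 361.1 K: ΣzᵢP/Pᵢˢᵃᵗ = 1.0174
  T = 361.9 K: ΣzᵢP/Pᵢˢᵃᵗ = 1.0010
Interpolating between 361.9 K and 362.6 K gives T ≈ 361.9 K.

T = 361.9 K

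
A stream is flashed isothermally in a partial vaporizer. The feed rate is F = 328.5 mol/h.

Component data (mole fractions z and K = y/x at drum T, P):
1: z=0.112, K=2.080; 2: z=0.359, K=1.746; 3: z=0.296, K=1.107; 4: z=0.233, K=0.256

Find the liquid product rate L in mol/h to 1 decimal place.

L = 146.4 mol/h

Newton iteration, β⁰ = 0.57:
  β = 0.570: g = -0.0084, g' = -0.540 → β = 0.555
  β = 0.555: g = -0.0001, g' = -0.528 → β = 0.554
Converged at β = 0.554.
Then V = β·F = 0.5543·328.5 = 182.1 mol/h and L = F − V = 146.4 mol/h.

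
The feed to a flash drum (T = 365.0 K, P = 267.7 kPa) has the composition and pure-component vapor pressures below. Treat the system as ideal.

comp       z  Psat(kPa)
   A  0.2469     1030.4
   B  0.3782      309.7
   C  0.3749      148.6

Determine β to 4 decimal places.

β = 0.8222

Raoult's law: Kᵢ = Pᵢˢᵃᵗ/P = Pᵢˢᵃᵗ/267.7.
  K_A = 1030.4/267.7 = 3.849085, K_B = 309.7/267.7 = 1.156892, K_C = 148.6/267.7 = 0.555099
Rachford–Rice: g(β) = Σ zᵢ(Kᵢ−1)/(1+β(Kᵢ−1)) = 0.
Check two-phase: ΣzᵢKᵢ = 1.5960 > 1 and Σzᵢ/Kᵢ = 1.0664 > 1, so g(0) = 0.5960 > 0 and g(1) = -0.0664 < 0.
Newton–Raphson from β = 0.41:
  β = 0.4100: g = 0.17619, g' = -0.5456 → β = 0.7329
  β = 0.7329: g = 0.03350, g' = -0.3810 → β = 0.8209
  β = 0.8209: g = 0.00051, g' = -0.3713 → β = 0.8222
Converged at β = 0.8222.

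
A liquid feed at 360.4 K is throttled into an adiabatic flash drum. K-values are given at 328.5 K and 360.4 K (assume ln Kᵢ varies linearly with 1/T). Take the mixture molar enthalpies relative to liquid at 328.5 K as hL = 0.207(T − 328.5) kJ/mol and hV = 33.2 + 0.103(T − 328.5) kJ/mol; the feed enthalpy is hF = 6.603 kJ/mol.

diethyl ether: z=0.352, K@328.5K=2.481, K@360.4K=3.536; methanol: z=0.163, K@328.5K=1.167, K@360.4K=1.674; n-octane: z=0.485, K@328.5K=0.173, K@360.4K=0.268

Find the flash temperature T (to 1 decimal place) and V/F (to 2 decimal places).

T = 331.7 K, V/F = 0.18

Adiabatic flash: solve Rachford–Rice at each trial T, then check hF = ψ·hV(T) + (1−ψ)·hL(T).
  T = 328.5 K: K = (2.481, 1.167, 0.173), RR gives ψ = 0.145, H_out = 4.813 kJ/mol
  T = 360.4 K: K = (3.536, 1.674, 0.268), RR gives ψ = 0.425, H_out = 19.295 kJ/mol
  T = 344.4 K: K = (2.985, 1.409, 0.217), RR gives ψ = 0.301, H_out = 12.790 kJ/mol
  T = 336.4 K: K = (2.726, 1.284, 0.194), RR gives ψ = 0.229, H_out = 9.040 kJ/mol
  T = 332.4 K: K = (2.600, 1.224, 0.183), RR gives ψ = 0.188, H_out = 6.978 kJ/mol
  T = 330.4 K: K = (2.539, 1.195, 0.178), RR gives ψ = 0.167, H_out = 5.889 kJ/mol
Linear interpolation between T = 330.4 (H_out = 5.889) and T = 332.4 (H_out = 6.978) on hF = 6.603 gives T ≈ 331.7 K, at which ψ = 0.18.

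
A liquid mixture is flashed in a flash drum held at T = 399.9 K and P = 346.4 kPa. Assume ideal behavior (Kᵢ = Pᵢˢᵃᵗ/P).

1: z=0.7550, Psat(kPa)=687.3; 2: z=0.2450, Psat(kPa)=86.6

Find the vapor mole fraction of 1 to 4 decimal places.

y_1 = 0.8581

Raoult's law: Kᵢ = Pᵢˢᵃᵗ/P = Pᵢˢᵃᵗ/346.4.
  K_1 = 687.3/346.4 = 1.984122, K_2 = 86.6/346.4 = 0.250000
Rachford–Rice: g(β) = Σ zᵢ(Kᵢ−1)/(1+β(Kᵢ−1)) = 0.
g(0) = ΣzᵢKᵢ − 1 = 0.5593 and g(1) = 1 − Σzᵢ/Kᵢ = -0.3605, so a root lies in (0, 1).
Binary case is linear: z₁(K₁−1)(1+β(K₂−1)) + z₂(K₂−1)(1+β(K₁−1)) = 0
⇒ β = [z₁(K₁−1)+z₂(K₂−1)] / [−(K₁−1)(K₂−1)] = 0.55926/0.73809 = 0.7577
Compositions from xᵢ = zᵢ/(1+β(Kᵢ−1)), yᵢ = Kᵢxᵢ:
  1: x = 0.4325, y = 0.8581
  2: x = 0.5675, y = 0.1419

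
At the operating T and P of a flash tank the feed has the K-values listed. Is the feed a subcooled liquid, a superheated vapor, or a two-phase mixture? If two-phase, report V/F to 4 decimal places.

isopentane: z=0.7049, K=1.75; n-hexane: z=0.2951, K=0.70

superheated vapor

ΣzᵢKᵢ = 1.4401; Σzᵢ/Kᵢ = 0.8244.
Since Σzᵢ/Kᵢ < 1 the mixture is above its dew point — single vapor phase.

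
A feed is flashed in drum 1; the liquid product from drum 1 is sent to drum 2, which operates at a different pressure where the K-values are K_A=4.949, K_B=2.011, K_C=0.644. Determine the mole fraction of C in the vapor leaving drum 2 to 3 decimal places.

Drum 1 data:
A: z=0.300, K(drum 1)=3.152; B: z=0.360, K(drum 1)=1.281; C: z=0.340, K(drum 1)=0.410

y_C (drum 2) = 0.517

Drum 1:
Newton iteration, ψ₁⁰ = 0.5:
  ψ₁ = 0.500: g = 0.1151, g' = -0.582 → ψ₁ = 0.698
  ψ₁ = 0.698: g = 0.0017, g' = -0.584 → ψ₁ = 0.701
Converged at ψ₁ = 0.701.
Drum-1 compositions:
  A: x = 0.120, y = 0.377
  B: x = 0.301, y = 0.385
  C: x = 0.580, y = 0.238
Drum-2 feed = drum-1 liquid: z₂ = (0.1196, 0.3008, 0.5796).
Drum 2:
Rachford–Rice: g(ψ₂) = Σ zᵢ(Kᵢ−1)/(1+ψ₂(Kᵢ−1)) = 0.
Feasibility: ΣzᵢKᵢ = 1.570, Σzᵢ/Kᵢ = 1.074 — both > 1, two phases present.
Newton iteration, ψ₂⁰ = 0.5:
  ψ₂ = 0.500: g = 0.1098, g' = -0.455 → ψ₂ = 0.741
  ψ₂ = 0.741: g = 0.0138, g' = -0.357 → ψ₂ = 0.780
Converged at ψ₂ = 0.780.
  A: x = 0.029, y = 0.145
  B: x = 0.168, y = 0.338
  C: x = 0.803, y = 0.517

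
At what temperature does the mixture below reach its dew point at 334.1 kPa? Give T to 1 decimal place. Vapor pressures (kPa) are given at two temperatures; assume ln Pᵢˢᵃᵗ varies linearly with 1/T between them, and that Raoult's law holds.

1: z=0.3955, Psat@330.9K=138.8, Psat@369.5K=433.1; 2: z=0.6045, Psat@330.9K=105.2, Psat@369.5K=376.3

Dew-point temperature: Σzᵢ·P/Pᵢˢᵃᵗ(T) = 1. Interpolate ln Pᵢˢᵃᵗ = aᵢ + bᵢ/T.
  T = 330.9 K: ΣzᵢP/Pᵢˢᵃᵗ = 2.8718
  T = 369.5 K: ΣzᵢP/Pᵢˢᵃᵗ = 0.8418
  T = 350.2 K: ΣzᵢP/Pᵢˢᵃᵗ = 1.5023
  T = 359.9 K: ΣzᵢP/Pᵢˢᵃᵗ = 1.1141
  T = 364.7 K: ΣzᵢP/Pᵢˢᵃᵗ = 0.9666
  T = 362.3 K: ΣzᵢP/Pᵢˢᵃᵗ = 1.0372
  T = 363.5 K: ΣzᵢP/Pᵢˢᵃᵗ = 1.0012
Interpolating between 363.5 K and 364.7 K gives T ≈ 363.5 K.

T = 363.5 K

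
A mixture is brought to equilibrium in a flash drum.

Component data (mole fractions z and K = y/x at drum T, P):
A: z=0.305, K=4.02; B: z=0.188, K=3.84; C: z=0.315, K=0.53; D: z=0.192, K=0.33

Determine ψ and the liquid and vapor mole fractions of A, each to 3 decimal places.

ψ = 0.713, x_A = 0.097, y_A = 0.389

Material balance + equilibrium reduce to Σ zᵢ(Kᵢ−1)/(1+ψ(Kᵢ−1)) = 0.
Check two-phase: ΣzᵢKᵢ = 2.178 > 1 and Σzᵢ/Kᵢ = 1.301 > 1, so g(0) = 1.178 > 0 and g(1) = -0.301 < 0.
Newton–Raphson from ψ = 0.39:
  ψ = 0.390: g = 0.3209, g' = -1.190 → ψ = 0.660
  ψ = 0.660: g = 0.0486, g' = -0.917 → ψ = 0.713
Converged at ψ = 0.713.
Compositions from xᵢ = zᵢ/(1+ψ(Kᵢ−1)), yᵢ = Kᵢxᵢ:
  A: x = 0.097, y = 0.389
  B: x = 0.062, y = 0.239
  C: x = 0.474, y = 0.251
  D: x = 0.367, y = 0.121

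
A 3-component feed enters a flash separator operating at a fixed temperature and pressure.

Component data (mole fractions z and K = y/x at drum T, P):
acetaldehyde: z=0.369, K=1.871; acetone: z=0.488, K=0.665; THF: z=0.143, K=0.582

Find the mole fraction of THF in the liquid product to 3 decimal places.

x_THF = 0.165

Rachford–Rice: g(ψ) = Σ zᵢ(Kᵢ−1)/(1+ψ(Kᵢ−1)) = 0.
Feasibility: ΣzᵢKᵢ = 1.098, Σzᵢ/Kᵢ = 1.177 — both > 1, two phases present.
Iterate (Newton) starting at ψ = 0.5:
  ψ = 0.500: g = -0.0480, g' = -0.255 → ψ = 0.311
  ψ = 0.311: g = 0.0016, g' = -0.275 → ψ = 0.317
Converged at ψ = 0.317.
Compositions from xᵢ = zᵢ/(1+ψ(Kᵢ−1)), yᵢ = Kᵢxᵢ:
  acetaldehyde: x = 0.289, y = 0.541
  acetone: x = 0.546, y = 0.363
  THF: x = 0.165, y = 0.096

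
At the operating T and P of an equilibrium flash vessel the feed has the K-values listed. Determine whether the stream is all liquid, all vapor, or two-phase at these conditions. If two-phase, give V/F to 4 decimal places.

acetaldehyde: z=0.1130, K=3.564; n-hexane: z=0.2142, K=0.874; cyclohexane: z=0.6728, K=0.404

ΣzᵢKᵢ = 0.8618; Σzᵢ/Kᵢ = 1.9421.
Since ΣzᵢKᵢ < 1 the mixture is below its bubble point — single liquid phase.

all liquid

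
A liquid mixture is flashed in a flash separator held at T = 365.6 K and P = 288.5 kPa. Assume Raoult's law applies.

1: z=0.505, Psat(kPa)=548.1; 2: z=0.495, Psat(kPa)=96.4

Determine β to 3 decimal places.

Raoult's law: Kᵢ = Pᵢˢᵃᵗ/P = Pᵢˢᵃᵗ/288.5.
  K_1 = 548.1/288.5 = 1.89983, K_2 = 96.4/288.5 = 0.33414
Rachford–Rice: g(β) = Σ zᵢ(Kᵢ−1)/(1+β(Kᵢ−1)) = 0.
Check two-phase: ΣzᵢKᵢ = 1.125 > 1 and Σzᵢ/Kᵢ = 1.747 > 1, so g(0) = 0.125 > 0 and g(1) = -0.747 < 0.
Iterate (Newton) starting at β = 0.64:
  β = 0.640: g = -0.2860, g' = -0.831 → β = 0.296
  β = 0.296: g = -0.0516, g' = -0.595 → β = 0.209
  β = 0.209: g = -0.0005, g' = -0.586 → β = 0.208
Converged at β = 0.208.

β = 0.208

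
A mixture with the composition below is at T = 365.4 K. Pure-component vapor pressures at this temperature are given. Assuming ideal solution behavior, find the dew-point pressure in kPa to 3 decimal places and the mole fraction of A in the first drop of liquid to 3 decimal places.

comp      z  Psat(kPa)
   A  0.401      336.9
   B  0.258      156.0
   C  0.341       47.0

Pdew = 99.015 kPa, x_A = 0.118

At the dew point ψ → 1, so Σzᵢ/Kᵢ = 1 with Kᵢ = Pᵢˢᵃᵗ/P ⇒ 1/P = Σzᵢ/Pᵢˢᵃᵗ.
1/P = 0.401/336.9 + 0.258/156.0 + 0.341/47.0 = 0.010099 ⇒ P = 99.015 kPa
xᵢ = zᵢP/Pᵢˢᵃᵗ ⇒ x_A = 0.401·99.015/336.9 = 0.118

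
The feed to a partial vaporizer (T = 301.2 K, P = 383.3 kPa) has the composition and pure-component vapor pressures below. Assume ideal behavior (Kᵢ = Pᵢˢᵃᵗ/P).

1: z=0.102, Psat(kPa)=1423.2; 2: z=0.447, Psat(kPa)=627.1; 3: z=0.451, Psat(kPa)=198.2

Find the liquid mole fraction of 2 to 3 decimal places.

x_2 = 0.322

Raoult's law: Kᵢ = Pᵢˢᵃᵗ/P = Pᵢˢᵃᵗ/383.3.
  K_1 = 1423.2/383.3 = 3.71302, K_2 = 627.1/383.3 = 1.63606, K_3 = 198.2/383.3 = 0.51709
Newton–Raphson from ψ = 0.48:
  ψ = 0.480: g = 0.0545, g' = -0.426 → ψ = 0.608
  ψ = 0.608: g = 0.0012, g' = -0.412 → ψ = 0.611
Converged at ψ = 0.611.
Compositions from xᵢ = zᵢ/(1+ψ(Kᵢ−1)), yᵢ = Kᵢxᵢ:
  1: x = 0.038, y = 0.143
  2: x = 0.322, y = 0.527
  3: x = 0.640, y = 0.331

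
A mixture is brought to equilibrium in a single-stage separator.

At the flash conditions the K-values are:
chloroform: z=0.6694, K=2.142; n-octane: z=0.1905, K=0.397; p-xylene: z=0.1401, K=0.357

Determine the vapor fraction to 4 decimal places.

ψ = 0.7892

Material balance + equilibrium reduce to Σ zᵢ(Kᵢ−1)/(1+ψ(Kᵢ−1)) = 0.
Check two-phase: ΣzᵢKᵢ = 1.5595 > 1 and Σzᵢ/Kᵢ = 1.1848 > 1, so g(0) = 0.5595 > 0 and g(1) = -0.1848 < 0.
Newton–Raphson from ψ = 0.51:
  ψ = 0.5100: g = 0.18317, g' = -0.6213 → ψ = 0.8048
  ψ = 0.8048: g = -0.01153, g' = -0.7473 → ψ = 0.7894
  ψ = 0.7894: g = -0.00012, g' = -0.7326 → ψ = 0.7892
Converged at ψ = 0.7892.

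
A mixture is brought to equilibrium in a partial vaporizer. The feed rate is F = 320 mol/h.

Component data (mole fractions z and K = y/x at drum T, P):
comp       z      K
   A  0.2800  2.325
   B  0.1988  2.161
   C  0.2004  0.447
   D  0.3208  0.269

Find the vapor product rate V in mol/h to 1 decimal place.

V = 97.4 mol/h

Newton iteration, ψ⁰ = 0.5:
  ψ = 0.5000: g = -0.15357, g' = -0.8280 → ψ = 0.3145
  ψ = 0.3145: g = -0.00774, g' = -0.7676 → ψ = 0.3044
Converged at ψ = 0.3044.
Then V = ψ·F = 0.3044·320 = 97.4 mol/h and L = F − V = 222.6 mol/h.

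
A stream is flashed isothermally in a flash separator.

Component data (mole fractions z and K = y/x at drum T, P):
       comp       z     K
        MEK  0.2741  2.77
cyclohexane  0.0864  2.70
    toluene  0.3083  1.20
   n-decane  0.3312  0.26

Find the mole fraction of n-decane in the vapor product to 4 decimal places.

y_n-decane = 0.1375

Rachford–Rice: g(ψ) = Σ zᵢ(Kᵢ−1)/(1+ψ(Kᵢ−1)) = 0.
Feasibility: ΣzᵢKᵢ = 1.4486, Σzᵢ/Kᵢ = 1.6617 — both > 1, two phases present.
Newton–Raphson from ψ = 0.5:
  ψ = 0.5000: g = 0.00380, g' = -0.7818 → ψ = 0.5049
Converged at ψ = 0.5049.
Compositions from xᵢ = zᵢ/(1+ψ(Kᵢ−1)), yᵢ = Kᵢxᵢ:
  MEK: x = 0.1448, y = 0.4010
  cyclohexane: x = 0.0465, y = 0.1255
  toluene: x = 0.2800, y = 0.3360
  n-decane: x = 0.5287, y = 0.1375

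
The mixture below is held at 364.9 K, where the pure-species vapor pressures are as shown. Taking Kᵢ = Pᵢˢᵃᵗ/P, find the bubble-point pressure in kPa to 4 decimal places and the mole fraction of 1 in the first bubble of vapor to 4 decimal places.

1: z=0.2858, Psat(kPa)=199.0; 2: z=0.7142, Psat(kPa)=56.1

At the bubble point ψ → 0, so ΣzᵢKᵢ = 1 with Kᵢ = Pᵢˢᵃᵗ/P ⇒ P = ΣzᵢPᵢˢᵃᵗ.
P = 0.2858·199.0 + 0.7142·56.1 = 96.9408 kPa
yᵢ = zᵢPᵢˢᵃᵗ/P ⇒ y_1 = 0.2858·199.0/96.9408 = 0.5867

Pbub = 96.9408 kPa, y_1 = 0.5867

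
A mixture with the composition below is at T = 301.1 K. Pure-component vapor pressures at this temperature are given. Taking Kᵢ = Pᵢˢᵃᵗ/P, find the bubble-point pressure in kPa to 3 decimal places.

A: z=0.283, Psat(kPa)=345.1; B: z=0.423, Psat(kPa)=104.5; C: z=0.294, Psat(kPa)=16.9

Pbub = 146.835 kPa

At the bubble point ψ → 0, so ΣzᵢKᵢ = 1 with Kᵢ = Pᵢˢᵃᵗ/P ⇒ P = ΣzᵢPᵢˢᵃᵗ.
P = 0.283·345.1 + 0.423·104.5 + 0.294·16.9 = 146.835 kPa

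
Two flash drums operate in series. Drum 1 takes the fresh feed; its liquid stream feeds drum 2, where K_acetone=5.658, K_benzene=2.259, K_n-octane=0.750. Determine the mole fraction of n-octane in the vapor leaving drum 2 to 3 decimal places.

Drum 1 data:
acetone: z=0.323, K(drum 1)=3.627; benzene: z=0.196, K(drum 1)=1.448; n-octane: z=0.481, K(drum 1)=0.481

y_n-octane (drum 2) = 0.671

Drum 1:
Iterate (Newton) starting at ψ₁ = 0.65:
  ψ₁ = 0.650: g = 0.0047, g' = -0.623 → ψ₁ = 0.657
Converged at ψ₁ = 0.658.
Drum-1 compositions:
  acetone: x = 0.118, y = 0.430
  benzene: x = 0.151, y = 0.219
  n-octane: x = 0.730, y = 0.351
Drum-2 feed = drum-1 liquid: z₂ = (0.1184, 0.1514, 0.7302).
Drum 2:
Let ψ₂ = V/F and solve Σ zᵢ(Kᵢ−1)/(1+ψ₂(Kᵢ−1)) = 0.
g(0) = ΣzᵢKᵢ − 1 = 0.560 and g(1) = 1 − Σzᵢ/Kᵢ = -0.062, so a root lies in (0, 1).
Newton–Raphson from ψ₂ = 0.5:
  ψ₂ = 0.500: g = 0.0741, g' = -0.382 → ψ₂ = 0.694
  ψ₂ = 0.694: g = 0.0112, g' = -0.279 → ψ₂ = 0.734
  ψ₂ = 0.734: g = 0.0003, g' = -0.265 → ψ₂ = 0.735
Converged at ψ₂ = 0.735.
  acetone: x = 0.027, y = 0.151
  benzene: x = 0.079, y = 0.178
  n-octane: x = 0.895, y = 0.671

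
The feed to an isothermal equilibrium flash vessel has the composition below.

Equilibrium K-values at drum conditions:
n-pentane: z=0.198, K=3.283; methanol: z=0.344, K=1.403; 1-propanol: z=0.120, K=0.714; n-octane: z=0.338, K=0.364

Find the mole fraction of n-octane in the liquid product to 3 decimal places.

x_n-octane = 0.473

Let β = V/F and solve Σ zᵢ(Kᵢ−1)/(1+β(Kᵢ−1)) = 0.
Check two-phase: ΣzᵢKᵢ = 1.341 > 1 and Σzᵢ/Kᵢ = 1.402 > 1, so g(0) = 0.341 > 0 and g(1) = -0.402 < 0.
Iterate (Newton) starting at β = 0.5:
  β = 0.500: g = -0.0288, g' = -0.571 → β = 0.450
Converged at β = 0.450.
Compositions from xᵢ = zᵢ/(1+β(Kᵢ−1)), yᵢ = Kᵢxᵢ:
  n-pentane: x = 0.098, y = 0.321
  methanol: x = 0.291, y = 0.409
  1-propanol: x = 0.138, y = 0.098
  n-octane: x = 0.473, y = 0.172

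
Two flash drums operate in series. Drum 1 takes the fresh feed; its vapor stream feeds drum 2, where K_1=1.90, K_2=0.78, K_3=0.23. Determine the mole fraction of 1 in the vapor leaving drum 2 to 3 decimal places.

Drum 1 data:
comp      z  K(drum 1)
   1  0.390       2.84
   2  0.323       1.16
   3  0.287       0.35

y_1 (drum 2) = 0.643

Drum 1:
Let ψ₁ = V/F and solve Σ zᵢ(Kᵢ−1)/(1+ψ₁(Kᵢ−1)) = 0.
Feasibility: ΣzᵢKᵢ = 1.583, Σzᵢ/Kᵢ = 1.236 — both > 1, two phases present.
Newton–Raphson from ψ₁ = 0.5:
  ψ₁ = 0.500: g = 0.1452, g' = -0.631 → ψ₁ = 0.730
  ψ₁ = 0.730: g = -0.0025, g' = -0.686 → ψ₁ = 0.726
Converged at ψ₁ = 0.726.
Drum-1 compositions:
  1: x = 0.167, y = 0.474
  2: x = 0.289, y = 0.336
  3: x = 0.544, y = 0.190
Drum-2 feed = drum-1 vapor: z₂ = (0.4740, 0.3357, 0.1903).
Drum 2:
Let ψ₂ = V/F and solve Σ zᵢ(Kᵢ−1)/(1+ψ₂(Kᵢ−1)) = 0.
Feasibility: ΣzᵢKᵢ = 1.206, Σzᵢ/Kᵢ = 1.507 — both > 1, two phases present.
Newton–Raphson from ψ₂ = 0.68:
  ψ₂ = 0.680: g = -0.1298, g' = -0.667 → ψ₂ = 0.486
  ψ₂ = 0.486: g = -0.0198, g' = -0.494 → ψ₂ = 0.445
Converged at ψ₂ = 0.445.
  1: x = 0.339, y = 0.643
  2: x = 0.372, y = 0.290
  3: x = 0.289, y = 0.067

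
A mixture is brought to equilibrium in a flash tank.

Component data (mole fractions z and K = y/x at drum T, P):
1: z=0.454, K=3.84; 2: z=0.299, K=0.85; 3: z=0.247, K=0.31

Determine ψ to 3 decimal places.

ψ = 0.759

Rachford–Rice: g(ψ) = Σ zᵢ(Kᵢ−1)/(1+ψ(Kᵢ−1)) = 0.
g(0) = ΣzᵢKᵢ − 1 = 1.074 and g(1) = 1 − Σzᵢ/Kᵢ = -0.267, so a root lies in (0, 1).
Newton–Raphson from ψ = 0.32:
  ψ = 0.320: g = 0.4096, g' = -1.206 → ψ = 0.660
  ψ = 0.660: g = 0.0861, g' = -0.848 → ψ = 0.761
  ψ = 0.761: g = -0.0018, g' = -0.897 → ψ = 0.759
Converged at ψ = 0.759.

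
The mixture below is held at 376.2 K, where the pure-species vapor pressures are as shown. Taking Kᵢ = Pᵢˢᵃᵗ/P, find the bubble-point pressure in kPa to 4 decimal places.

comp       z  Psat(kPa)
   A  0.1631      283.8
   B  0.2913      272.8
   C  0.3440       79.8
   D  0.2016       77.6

Pbub = 168.8498 kPa

At the bubble point ψ → 0, so ΣzᵢKᵢ = 1 with Kᵢ = Pᵢˢᵃᵗ/P ⇒ P = ΣzᵢPᵢˢᵃᵗ.
P = 0.1631·283.8 + 0.2913·272.8 + 0.3440·79.8 + 0.2016·77.6 = 168.8498 kPa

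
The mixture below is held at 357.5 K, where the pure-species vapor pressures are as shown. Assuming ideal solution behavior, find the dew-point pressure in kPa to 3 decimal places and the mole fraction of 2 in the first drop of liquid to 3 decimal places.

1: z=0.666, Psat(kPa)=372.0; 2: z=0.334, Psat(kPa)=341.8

At the dew point ψ → 1, so Σzᵢ/Kᵢ = 1 with Kᵢ = Pᵢˢᵃᵗ/P ⇒ 1/P = Σzᵢ/Pᵢˢᵃᵗ.
1/P = 0.666/372.0 + 0.334/341.8 = 0.002768 ⇒ P = 361.337 kPa
xᵢ = zᵢP/Pᵢˢᵃᵗ ⇒ x_2 = 0.334·361.337/341.8 = 0.353

Pdew = 361.337 kPa, x_2 = 0.353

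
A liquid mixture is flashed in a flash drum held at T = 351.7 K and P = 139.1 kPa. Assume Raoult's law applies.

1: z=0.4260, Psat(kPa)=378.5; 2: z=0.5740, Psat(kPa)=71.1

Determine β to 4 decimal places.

β = 0.5379

Raoult's law: Kᵢ = Pᵢˢᵃᵗ/P = Pᵢˢᵃᵗ/139.1.
  K_1 = 378.5/139.1 = 2.721064, K_2 = 71.1/139.1 = 0.511143
Let β = V/F and solve Σ zᵢ(Kᵢ−1)/(1+β(Kᵢ−1)) = 0.
Check two-phase: ΣzᵢKᵢ = 1.4526 > 1 and Σzᵢ/Kᵢ = 1.2795 > 1, so g(0) = 0.4526 > 0 and g(1) = -0.2795 < 0.
Binary case is linear: z₁(K₁−1)(1+β(K₂−1)) + z₂(K₂−1)(1+β(K₁−1)) = 0
⇒ β = [z₁(K₁−1)+z₂(K₂−1)] / [−(K₁−1)(K₂−1)] = 0.45257/0.84135 = 0.5379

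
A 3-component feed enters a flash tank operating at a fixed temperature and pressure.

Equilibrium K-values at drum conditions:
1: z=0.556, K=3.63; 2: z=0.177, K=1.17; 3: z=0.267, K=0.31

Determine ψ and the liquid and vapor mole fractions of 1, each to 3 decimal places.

Rachford–Rice: g(ψ) = Σ zᵢ(Kᵢ−1)/(1+ψ(Kᵢ−1)) = 0.
Feasibility: ΣzᵢKᵢ = 2.308, Σzᵢ/Kᵢ = 1.166 — both > 1, two phases present.
Newton iteration, ψ⁰ = 0.44:
  ψ = 0.440: g = 0.4413, g' = -1.093 → ψ = 0.844
  ψ = 0.844: g = 0.0396, g' = -1.103 → ψ = 0.880
  ψ = 0.880: g = -0.0013, g' = -1.177 → ψ = 0.879
Converged at ψ = 0.879.
Compositions from xᵢ = zᵢ/(1+ψ(Kᵢ−1)), yᵢ = Kᵢxᵢ:
  1: x = 0.168, y = 0.610
  2: x = 0.154, y = 0.180
  3: x = 0.678, y = 0.210

ψ = 0.879, x_1 = 0.168, y_1 = 0.610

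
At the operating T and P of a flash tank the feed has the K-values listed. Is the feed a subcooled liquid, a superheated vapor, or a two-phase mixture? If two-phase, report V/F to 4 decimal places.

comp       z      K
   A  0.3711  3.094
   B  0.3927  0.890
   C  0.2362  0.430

two-phase, V/F = 0.7911

ΣzᵢKᵢ = 1.5993; Σzᵢ/Kᵢ = 1.1105.
Both exceed 1, so a two-phase solution exists.
Newton–Raphson from ψ = 0.7:
  ψ = 0.7000: g = 0.04433, g' = -0.4857 → ψ = 0.7913
  ψ = 0.7913: g = -0.00009, g' = -0.4908 → ψ = 0.7911
Converged at ψ = 0.7911.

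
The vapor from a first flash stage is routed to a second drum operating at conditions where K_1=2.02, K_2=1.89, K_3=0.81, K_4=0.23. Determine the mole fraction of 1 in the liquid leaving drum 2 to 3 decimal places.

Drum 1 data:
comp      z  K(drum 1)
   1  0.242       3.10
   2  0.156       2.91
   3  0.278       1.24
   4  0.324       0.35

x_1 (drum 2) = 0.200

Drum 1:
Material balance + equilibrium reduce to Σ zᵢ(Kᵢ−1)/(1+ψ₁(Kᵢ−1)) = 0.
Check two-phase: ΣzᵢKᵢ = 1.662 > 1 and Σzᵢ/Kᵢ = 1.282 > 1, so g(0) = 0.662 > 0 and g(1) = -0.282 < 0.
Newton iteration, ψ₁⁰ = 0.61:
  ψ₁ = 0.610: g = 0.0697, g' = -0.715 → ψ₁ = 0.707
  ψ₁ = 0.707: g = -0.0017, g' = -0.757 → ψ₁ = 0.705
Converged at ψ₁ = 0.705.
Drum-1 compositions:
  1: x = 0.098, y = 0.302
  2: x = 0.066, y = 0.193
  3: x = 0.238, y = 0.295
  4: x = 0.598, y = 0.209
Drum-2 feed = drum-1 vapor: z₂ = (0.3024, 0.1934, 0.2948, 0.2094).
Drum 2:
Rachford–Rice: g(ψ₂) = Σ zᵢ(Kᵢ−1)/(1+ψ₂(Kᵢ−1)) = 0.
Feasibility: ΣzᵢKᵢ = 1.263, Σzᵢ/Kᵢ = 1.526 — both > 1, two phases present.
Newton–Raphson from ψ₂ = 0.5:
  ψ₂ = 0.500: g = -0.0007, g' = -0.553 → ψ₂ = 0.499
Converged at ψ₂ = 0.499.
  1: x = 0.200, y = 0.405
  2: x = 0.134, y = 0.253
  3: x = 0.326, y = 0.264
  4: x = 0.340, y = 0.078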